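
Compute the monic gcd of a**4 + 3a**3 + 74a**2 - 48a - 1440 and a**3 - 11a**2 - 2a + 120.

a - 4

By polynomial division,
  a**4 + 3a**3 + 74a**2 - 48a - 1440 = (a + 14)(a**3 - 11a**2 - 2a + 120) + (230a**2 - 140a - 3120)
  a**3 - 11a**2 - 2a + 120 = ((1/230)a - 239/5290)(230a**2 - 140a - 3120) + ((2772/529)a - 11088/529)
  230a**2 - 140a - 3120 = ((60835/1386)a + 34385/231)((2772/529)a - 11088/529) + (0)
Last nonzero remainder: (2772/529)a - 11088/529. Dividing through by 2772/529 gives the monic gcd a - 4.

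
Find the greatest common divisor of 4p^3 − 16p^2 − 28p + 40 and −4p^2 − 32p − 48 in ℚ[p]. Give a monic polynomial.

Repeated division with remainder:
  4p^3 − 16p^2 − 28p + 40 = (−p + 12)(−4p^2 − 32p − 48) + (308p + 616)
  −4p^2 − 32p − 48 = (−(1/77)p − 6/77)(308p + 616) + (0)
Last nonzero remainder: 308p + 616. Dividing through by 308 gives the monic gcd p + 2.

p + 2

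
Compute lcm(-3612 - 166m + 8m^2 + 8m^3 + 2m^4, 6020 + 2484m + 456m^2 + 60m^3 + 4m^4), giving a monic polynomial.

-9030 - 2221m - 63m^2 + 24m^3 + 9m^4 + m^5

By polynomial division,
  2m^4 + 8m^3 + 8m^2 - 166m - 3612 = (1/2)(4m^4 + 60m^3 + 456m^2 + 2484m + 6020) + (-22m^3 - 220m^2 - 1408m - 6622)
  4m^4 + 60m^3 + 456m^2 + 2484m + 6020 = (-(2/11)m - 10/11)(-22m^3 - 220m^2 - 1408m - 6622) + (0)
Last nonzero remainder: -22m^3 - 220m^2 - 1408m - 6622. Dividing through by -22 gives the monic gcd m^3 + 10m^2 + 64m + 301.
Then lcm(f, g) = f·g / gcd(f, g); expanding and making the result monic gives the answer.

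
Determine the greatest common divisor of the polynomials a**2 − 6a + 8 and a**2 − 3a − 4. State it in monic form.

Repeated division with remainder:
  a**2 − 6a + 8 = (a**2 − 3a − 4) + (−3a + 12)
  a**2 − 3a − 4 = (−(1/3)a − 1/3)(−3a + 12) + (0)
Last nonzero remainder: −3a + 12. Dividing through by −3 gives the monic gcd a − 4.

a − 4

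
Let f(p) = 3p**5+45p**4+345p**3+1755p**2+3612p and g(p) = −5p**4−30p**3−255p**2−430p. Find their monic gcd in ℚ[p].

Euclidean algorithm in ℚ[p]:
  3p**5+45p**4+345p**3+1755p**2+3612p = (−(3/5)p−27/5)(−5p**4−30p**3−255p**2−430p) + (30p**3+120p**2+1290p)
  −5p**4−30p**3−255p**2−430p = (−(1/6)p−1/3)(30p**3+120p**2+1290p) + (0)
Last nonzero remainder: 30p**3+120p**2+1290p. Dividing through by 30 gives the monic gcd p**3+4p**2+43p.

p**3+4p**2+43p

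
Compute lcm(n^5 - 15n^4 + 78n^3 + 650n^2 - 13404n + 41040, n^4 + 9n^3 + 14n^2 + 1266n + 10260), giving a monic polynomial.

By polynomial division,
  n^5 - 15n^4 + 78n^3 + 650n^2 - 13404n + 41040 = (n - 24)(n^4 + 9n^3 + 14n^2 + 1266n + 10260) + (280n^3 - 280n^2 + 6720n + 287280)
  n^4 + 9n^3 + 14n^2 + 1266n + 10260 = ((1/280)n + 1/28)(280n^3 - 280n^2 + 6720n + 287280) + (0)
Last nonzero remainder: 280n^3 - 280n^2 + 6720n + 287280. Dividing through by 280 gives the monic gcd n^3 - n^2 + 24n + 1026.
Then lcm(f, g) = f·g / gcd(f, g); expanding and making the result monic gives the answer.

n^6 - 5n^5 - 72n^4 + 1430n^3 - 6904n^2 - 93000n + 410400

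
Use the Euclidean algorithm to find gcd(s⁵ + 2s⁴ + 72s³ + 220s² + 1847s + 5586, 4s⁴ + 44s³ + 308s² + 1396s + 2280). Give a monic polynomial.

Repeated division with remainder:
  s⁵ + 2s⁴ + 72s³ + 220s² + 1847s + 5586 = ((1/4)s − 9/4)(4s⁴ + 44s³ + 308s² + 1396s + 2280) + (94s³ + 564s² + 4418s + 10716)
  4s⁴ + 44s³ + 308s² + 1396s + 2280 = ((2/47)s + 10/47)(94s³ + 564s² + 4418s + 10716) + (0)
Last nonzero remainder: 94s³ + 564s² + 4418s + 10716. Dividing through by 94 gives the monic gcd s³ + 6s² + 47s + 114.

s³ + 6s² + 47s + 114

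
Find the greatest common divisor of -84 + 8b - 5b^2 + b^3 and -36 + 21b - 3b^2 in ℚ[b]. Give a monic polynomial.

Repeated division with remainder:
  b^3 - 5b^2 + 8b - 84 = (-(1/3)b - 2/3)(-3b^2 + 21b - 36) + (10b - 108)
  -3b^2 + 21b - 36 = (-(3/10)b - 57/50)(10b - 108) + (-3978/25)
  10b - 108 = (-(125/1989)b + 150/221)(-3978/25) + (0)
The last nonzero remainder is the constant -3978/25, so the polynomials are coprime and gcd = 1.

1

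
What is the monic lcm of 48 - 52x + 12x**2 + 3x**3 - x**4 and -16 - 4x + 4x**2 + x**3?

-96 + 56x + 28x**2 - 18x**3 - x**4 + x**5

By polynomial division,
  -x**4 + 3x**3 + 12x**2 - 52x + 48 = (-x + 7)(x**3 + 4x**2 - 4x - 16) + (-20x**2 - 40x + 160)
  x**3 + 4x**2 - 4x - 16 = (-(1/20)x - 1/10)(-20x**2 - 40x + 160) + (0)
Last nonzero remainder: -20x**2 - 40x + 160. Dividing through by -20 gives the monic gcd x**2 + 2x - 8.
Then lcm(f, g) = f·g / gcd(f, g); expanding and making the result monic gives the answer.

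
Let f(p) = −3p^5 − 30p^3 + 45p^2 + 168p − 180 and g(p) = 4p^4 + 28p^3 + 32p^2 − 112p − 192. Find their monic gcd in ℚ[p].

p^2 − 4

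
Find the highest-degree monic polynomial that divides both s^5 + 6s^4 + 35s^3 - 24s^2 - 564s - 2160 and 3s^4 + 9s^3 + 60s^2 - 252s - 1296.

By polynomial division,
  s^5 + 6s^4 + 35s^3 - 24s^2 - 564s - 2160 = ((1/3)s + 1)(3s^4 + 9s^3 + 60s^2 - 252s - 1296) + (6s^3 + 120s - 864)
  3s^4 + 9s^3 + 60s^2 - 252s - 1296 = ((1/2)s + 3/2)(6s^3 + 120s - 864) + (0)
Last nonzero remainder: 6s^3 + 120s - 864. Dividing through by 6 gives the monic gcd s^3 + 20s - 144.

s^3 + 20s - 144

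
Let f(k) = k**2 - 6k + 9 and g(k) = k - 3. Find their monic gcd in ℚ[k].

k - 3

Apply the Euclidean algorithm:
  k**2 - 6k + 9 = (k - 3)(k - 3) + (0)
The last nonzero remainder k - 3 is already monic.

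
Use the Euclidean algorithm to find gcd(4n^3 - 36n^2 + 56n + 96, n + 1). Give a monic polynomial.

n + 1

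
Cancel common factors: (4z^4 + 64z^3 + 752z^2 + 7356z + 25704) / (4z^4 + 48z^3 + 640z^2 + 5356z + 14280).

(z + 9)/(z + 5)

Repeated division with remainder:
  4z^4 + 64z^3 + 752z^2 + 7356z + 25704 = (4z^4 + 48z^3 + 640z^2 + 5356z + 14280) + (16z^3 + 112z^2 + 2000z + 11424)
  4z^4 + 48z^3 + 640z^2 + 5356z + 14280 = ((1/4)z + 5/4)(16z^3 + 112z^2 + 2000z + 11424) + (0)
Last nonzero remainder: 16z^3 + 112z^2 + 2000z + 11424. Dividing through by 16 gives the monic gcd z^3 + 7z^2 + 125z + 714.
Cancel z^3 + 7z^2 + 125z + 714 from numerator and denominator to get the reduced form.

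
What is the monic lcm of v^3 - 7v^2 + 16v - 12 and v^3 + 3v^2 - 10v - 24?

Apply the Euclidean algorithm:
  v^3 - 7v^2 + 16v - 12 = (v^3 + 3v^2 - 10v - 24) + (-10v^2 + 26v + 12)
  v^3 + 3v^2 - 10v - 24 = (-(1/10)v - 14/25)(-10v^2 + 26v + 12) + ((144/25)v - 432/25)
  -10v^2 + 26v + 12 = (-(125/72)v - 25/36)((144/25)v - 432/25) + (0)
Last nonzero remainder: (144/25)v - 432/25. Dividing through by 144/25 gives the monic gcd v - 3.
Then lcm(f, g) = f·g / gcd(f, g); expanding and making the result monic gives the answer.

v^5 - v^4 - 18v^3 + 28v^2 + 56v - 96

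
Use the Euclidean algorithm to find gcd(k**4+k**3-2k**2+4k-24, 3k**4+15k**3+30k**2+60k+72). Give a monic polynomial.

Repeated division with remainder:
  k**4+k**3-2k**2+4k-24 = (1/3)(3k**4+15k**3+30k**2+60k+72) + (-4k**3-12k**2-16k-48)
  3k**4+15k**3+30k**2+60k+72 = (-(3/4)k-3/2)(-4k**3-12k**2-16k-48) + (0)
Last nonzero remainder: -4k**3-12k**2-16k-48. Dividing through by -4 gives the monic gcd k**3+3k**2+4k+12.

k**3+3k**2+4k+12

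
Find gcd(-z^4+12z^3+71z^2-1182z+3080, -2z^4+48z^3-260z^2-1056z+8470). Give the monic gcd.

Apply the Euclidean algorithm:
  -z^4+12z^3+71z^2-1182z+3080 = (1/2)(-2z^4+48z^3-260z^2-1056z+8470) + (-12z^3+201z^2-654z-1155)
  -2z^4+48z^3-260z^2-1056z+8470 = ((1/6)z-29/24)(-12z^3+201z^2-654z-1155) + ((735/8)z^2-(6615/4)z+56595/8)
  -12z^3+201z^2-654z-1155 = (-(32/245)z-8/49)((735/8)z^2-(6615/4)z+56595/8) + (0)
Last nonzero remainder: (735/8)z^2-(6615/4)z+56595/8. Dividing through by 735/8 gives the monic gcd z^2-18z+77.

z^2-18z+77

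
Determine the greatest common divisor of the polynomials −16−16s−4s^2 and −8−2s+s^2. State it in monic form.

Euclidean algorithm in ℚ[s]:
  −4s^2−16s−16 = (−4)(s^2−2s−8) + (−24s−48)
  s^2−2s−8 = (−(1/24)s+1/6)(−24s−48) + (0)
Last nonzero remainder: −24s−48. Dividing through by −24 gives the monic gcd s+2.

2+s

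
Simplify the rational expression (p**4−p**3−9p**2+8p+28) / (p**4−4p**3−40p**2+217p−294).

Apply the Euclidean algorithm:
  p**4−p**3−9p**2+8p+28 = (p**4−4p**3−40p**2+217p−294) + (3p**3+31p**2−209p+322)
  p**4−4p**3−40p**2+217p−294 = ((1/3)p−43/9)(3p**3+31p**2−209p+322) + ((1600/9)p**2−(8000/9)p+11200/9)
  3p**3+31p**2−209p+322 = ((27/1600)p+207/800)((1600/9)p**2−(8000/9)p+11200/9) + (0)
Last nonzero remainder: (1600/9)p**2−(8000/9)p+11200/9. Dividing through by 1600/9 gives the monic gcd p**2−5p+7.
Cancel p**2−5p+7 from numerator and denominator to get the reduced form.

(p**2+4p+4)/(p**2+p−42)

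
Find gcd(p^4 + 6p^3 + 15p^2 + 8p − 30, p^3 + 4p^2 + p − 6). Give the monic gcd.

p^2 + 2p − 3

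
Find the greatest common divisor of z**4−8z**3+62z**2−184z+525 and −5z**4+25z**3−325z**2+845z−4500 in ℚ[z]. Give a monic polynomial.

z**2−4z+25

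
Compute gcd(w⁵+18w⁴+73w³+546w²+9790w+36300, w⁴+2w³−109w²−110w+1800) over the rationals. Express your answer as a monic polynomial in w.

Repeated division with remainder:
  w⁵+18w⁴+73w³+546w²+9790w+36300 = (w+16)(w⁴+2w³−109w²−110w+1800) + (150w³+2400w²+9750w+7500)
  w⁴+2w³−109w²−110w+1800 = ((1/150)w−7/75)(150w³+2400w²+9750w+7500) + (50w²+750w+2500)
  150w³+2400w²+9750w+7500 = (3w+3)(50w²+750w+2500) + (0)
Last nonzero remainder: 50w²+750w+2500. Dividing through by 50 gives the monic gcd w²+15w+50.

w²+15w+50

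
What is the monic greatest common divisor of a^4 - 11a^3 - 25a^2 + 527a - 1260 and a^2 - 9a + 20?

Apply the Euclidean algorithm:
  a^4 - 11a^3 - 25a^2 + 527a - 1260 = (a^2 - 2a - 63)(a^2 - 9a + 20) + (0)
The last nonzero remainder a^2 - 9a + 20 is already monic.

a^2 - 9a + 20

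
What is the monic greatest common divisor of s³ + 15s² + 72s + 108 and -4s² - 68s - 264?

s + 6

Repeated division with remainder:
  s³ + 15s² + 72s + 108 = (-(1/4)s + 1/2)(-4s² - 68s - 264) + (40s + 240)
  -4s² - 68s - 264 = (-(1/10)s - 11/10)(40s + 240) + (0)
Last nonzero remainder: 40s + 240. Dividing through by 40 gives the monic gcd s + 6.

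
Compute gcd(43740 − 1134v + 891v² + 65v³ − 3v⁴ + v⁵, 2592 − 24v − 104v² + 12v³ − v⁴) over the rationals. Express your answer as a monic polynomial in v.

108 − 10v + v²

Apply the Euclidean algorithm:
  v⁵ − 3v⁴ + 65v³ + 891v² − 1134v + 43740 = (−v − 9)(−v⁴ + 12v³ − 104v² − 24v + 2592) + (69v³ − 69v² + 1242v + 67068)
  −v⁴ + 12v³ − 104v² − 24v + 2592 = (−(1/69)v + 11/69)(69v³ − 69v² + 1242v + 67068) + (−75v² + 750v − 8100)
  69v³ − 69v² + 1242v + 67068 = (−(23/25)v − 207/25)(−75v² + 750v − 8100) + (0)
Last nonzero remainder: −75v² + 750v − 8100. Dividing through by −75 gives the monic gcd v² − 10v + 108.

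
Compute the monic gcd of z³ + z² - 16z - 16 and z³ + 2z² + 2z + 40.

z + 4

Euclidean algorithm in ℚ[z]:
  z³ + z² - 16z - 16 = (z³ + 2z² + 2z + 40) + (-z² - 18z - 56)
  z³ + 2z² + 2z + 40 = (-z + 16)(-z² - 18z - 56) + (234z + 936)
  -z² - 18z - 56 = (-(1/234)z - 7/117)(234z + 936) + (0)
Last nonzero remainder: 234z + 936. Dividing through by 234 gives the monic gcd z + 4.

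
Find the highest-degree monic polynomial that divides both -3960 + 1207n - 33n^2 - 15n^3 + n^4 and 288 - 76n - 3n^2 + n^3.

-72 + n + n^2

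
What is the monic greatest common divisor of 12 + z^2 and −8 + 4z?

1

Repeated division with remainder:
  z^2 + 12 = ((1/4)z + 1/2)(4z − 8) + (16)
  4z − 8 = ((1/4)z − 1/2)(16) + (0)
The last nonzero remainder is the constant 16, so the polynomials are coprime and gcd = 1.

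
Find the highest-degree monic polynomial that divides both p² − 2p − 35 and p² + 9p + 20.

By polynomial division,
  p² − 2p − 35 = (p² + 9p + 20) + (−11p − 55)
  p² + 9p + 20 = (−(1/11)p − 4/11)(−11p − 55) + (0)
Last nonzero remainder: −11p − 55. Dividing through by −11 gives the monic gcd p + 5.

p + 5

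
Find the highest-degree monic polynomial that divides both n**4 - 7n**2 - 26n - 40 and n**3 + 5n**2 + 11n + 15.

n**2 + 2n + 5

By polynomial division,
  n**4 - 7n**2 - 26n - 40 = (n - 5)(n**3 + 5n**2 + 11n + 15) + (7n**2 + 14n + 35)
  n**3 + 5n**2 + 11n + 15 = ((1/7)n + 3/7)(7n**2 + 14n + 35) + (0)
Last nonzero remainder: 7n**2 + 14n + 35. Dividing through by 7 gives the monic gcd n**2 + 2n + 5.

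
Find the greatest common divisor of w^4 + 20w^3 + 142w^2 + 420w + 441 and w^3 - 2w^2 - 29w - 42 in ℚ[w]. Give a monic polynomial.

Repeated division with remainder:
  w^4 + 20w^3 + 142w^2 + 420w + 441 = (w + 22)(w^3 - 2w^2 - 29w - 42) + (215w^2 + 1100w + 1365)
  w^3 - 2w^2 - 29w - 42 = ((1/215)w - 306/9245)(215w^2 + 1100w + 1365) + ((1960/1849)w + 5880/1849)
  215w^2 + 1100w + 1365 = ((79507/392)w + 24037/56)((1960/1849)w + 5880/1849) + (0)
Last nonzero remainder: (1960/1849)w + 5880/1849. Dividing through by 1960/1849 gives the monic gcd w + 3.

w + 3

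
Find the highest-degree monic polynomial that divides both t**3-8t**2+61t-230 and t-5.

t-5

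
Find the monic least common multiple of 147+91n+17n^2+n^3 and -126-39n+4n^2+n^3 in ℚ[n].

By polynomial division,
  n^3+17n^2+91n+147 = (n^3+4n^2-39n-126) + (13n^2+130n+273)
  n^3+4n^2-39n-126 = ((1/13)n-6/13)(13n^2+130n+273) + (0)
Last nonzero remainder: 13n^2+130n+273. Dividing through by 13 gives the monic gcd n^2+10n+21.
Then lcm(f, g) = f·g / gcd(f, g); expanding and making the result monic gives the answer.

-882-399n-11n^2+11n^3+n^4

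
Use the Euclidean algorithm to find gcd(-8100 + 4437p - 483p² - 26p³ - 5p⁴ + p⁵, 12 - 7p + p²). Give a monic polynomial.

12 - 7p + p²

Euclidean algorithm in ℚ[p]:
  p⁵ - 5p⁴ - 26p³ - 483p² + 4437p - 8100 = (p³ + 2p² - 24p - 675)(p² - 7p + 12) + (0)
The last nonzero remainder p² - 7p + 12 is already monic.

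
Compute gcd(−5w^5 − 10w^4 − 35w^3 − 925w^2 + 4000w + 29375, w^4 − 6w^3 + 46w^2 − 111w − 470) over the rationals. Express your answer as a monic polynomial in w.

Repeated division with remainder:
  −5w^5 − 10w^4 − 35w^3 − 925w^2 + 4000w + 29375 = (−5w − 40)(w^4 − 6w^3 + 46w^2 − 111w − 470) + (−45w^3 + 360w^2 − 2790w + 10575)
  w^4 − 6w^3 + 46w^2 − 111w − 470 = (−(1/45)w − 2/45)(−45w^3 + 360w^2 − 2790w + 10575) + (0)
Last nonzero remainder: −45w^3 + 360w^2 − 2790w + 10575. Dividing through by −45 gives the monic gcd w^3 − 8w^2 + 62w − 235.

w^3 − 8w^2 + 62w − 235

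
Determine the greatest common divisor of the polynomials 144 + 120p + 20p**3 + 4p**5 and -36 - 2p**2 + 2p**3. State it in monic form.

6 + 2p + p**2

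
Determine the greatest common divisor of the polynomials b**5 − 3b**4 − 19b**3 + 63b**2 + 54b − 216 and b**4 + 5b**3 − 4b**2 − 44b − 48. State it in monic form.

Apply the Euclidean algorithm:
  b**5 − 3b**4 − 19b**3 + 63b**2 + 54b − 216 = (b − 8)(b**4 + 5b**3 − 4b**2 − 44b − 48) + (25b**3 + 75b**2 − 250b − 600)
  b**4 + 5b**3 − 4b**2 − 44b − 48 = ((1/25)b + 2/25)(25b**3 + 75b**2 − 250b − 600) + (0)
Last nonzero remainder: 25b**3 + 75b**2 − 250b − 600. Dividing through by 25 gives the monic gcd b**3 + 3b**2 − 10b − 24.

b**3 + 3b**2 − 10b − 24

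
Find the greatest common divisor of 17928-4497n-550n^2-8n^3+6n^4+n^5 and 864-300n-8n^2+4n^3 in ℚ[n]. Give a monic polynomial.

216-75n-2n^2+n^3

Apply the Euclidean algorithm:
  n^5+6n^4-8n^3-550n^2-4497n+17928 = ((1/4)n^2+2n+83/4)(4n^3-8n^2-300n+864) + (0)
Last nonzero remainder: 4n^3-8n^2-300n+864. Dividing through by 4 gives the monic gcd n^3-2n^2-75n+216.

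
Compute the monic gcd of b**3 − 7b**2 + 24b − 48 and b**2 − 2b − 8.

Apply the Euclidean algorithm:
  b**3 − 7b**2 + 24b − 48 = (b − 5)(b**2 − 2b − 8) + (22b − 88)
  b**2 − 2b − 8 = ((1/22)b + 1/11)(22b − 88) + (0)
Last nonzero remainder: 22b − 88. Dividing through by 22 gives the monic gcd b − 4.

b − 4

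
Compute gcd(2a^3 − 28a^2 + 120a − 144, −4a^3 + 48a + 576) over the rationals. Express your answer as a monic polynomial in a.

a − 6

By polynomial division,
  2a^3 − 28a^2 + 120a − 144 = (−1/2)(−4a^3 + 48a + 576) + (−28a^2 + 144a + 144)
  −4a^3 + 48a + 576 = ((1/7)a + 36/49)(−28a^2 + 144a + 144) + (−(3840/49)a + 23040/49)
  −28a^2 + 144a + 144 = ((343/960)a + 49/160)(−(3840/49)a + 23040/49) + (0)
Last nonzero remainder: −(3840/49)a + 23040/49. Dividing through by −3840/49 gives the monic gcd a − 6.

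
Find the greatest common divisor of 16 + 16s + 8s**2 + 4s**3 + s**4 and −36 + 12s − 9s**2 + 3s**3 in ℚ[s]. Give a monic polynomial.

4 + s**2

Apply the Euclidean algorithm:
  s**4 + 4s**3 + 8s**2 + 16s + 16 = ((1/3)s + 7/3)(3s**3 − 9s**2 + 12s − 36) + (25s**2 + 100)
  3s**3 − 9s**2 + 12s − 36 = ((3/25)s − 9/25)(25s**2 + 100) + (0)
Last nonzero remainder: 25s**2 + 100. Dividing through by 25 gives the monic gcd s**2 + 4.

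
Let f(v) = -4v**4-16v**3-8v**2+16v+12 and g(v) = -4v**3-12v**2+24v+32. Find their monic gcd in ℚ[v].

Euclidean algorithm in ℚ[v]:
  -4v**4-16v**3-8v**2+16v+12 = (v+1)(-4v**3-12v**2+24v+32) + (-20v**2-40v-20)
  -4v**3-12v**2+24v+32 = ((1/5)v+1/5)(-20v**2-40v-20) + (36v+36)
  -20v**2-40v-20 = (-(5/9)v-5/9)(36v+36) + (0)
Last nonzero remainder: 36v+36. Dividing through by 36 gives the monic gcd v+1.

v+1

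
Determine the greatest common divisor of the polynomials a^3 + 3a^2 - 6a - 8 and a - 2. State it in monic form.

a - 2

Euclidean algorithm in ℚ[a]:
  a^3 + 3a^2 - 6a - 8 = (a^2 + 5a + 4)(a - 2) + (0)
The last nonzero remainder a - 2 is already monic.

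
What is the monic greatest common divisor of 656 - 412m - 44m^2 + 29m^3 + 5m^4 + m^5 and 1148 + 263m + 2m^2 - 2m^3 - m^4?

Euclidean algorithm in ℚ[m]:
  m^5 + 5m^4 + 29m^3 - 44m^2 - 412m + 656 = (-m - 3)(-m^4 - 2m^3 + 2m^2 + 263m + 1148) + (25m^3 + 225m^2 + 1525m + 4100)
  -m^4 - 2m^3 + 2m^2 + 263m + 1148 = (-(1/25)m + 7/25)(25m^3 + 225m^2 + 1525m + 4100) + (0)
Last nonzero remainder: 25m^3 + 225m^2 + 1525m + 4100. Dividing through by 25 gives the monic gcd m^3 + 9m^2 + 61m + 164.

164 + 61m + 9m^2 + m^3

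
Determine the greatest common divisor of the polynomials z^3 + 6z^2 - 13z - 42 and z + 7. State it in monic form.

z + 7

Repeated division with remainder:
  z^3 + 6z^2 - 13z - 42 = (z^2 - z - 6)(z + 7) + (0)
The last nonzero remainder z + 7 is already monic.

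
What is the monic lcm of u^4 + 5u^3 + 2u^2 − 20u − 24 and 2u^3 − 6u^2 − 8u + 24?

u^5 + 2u^4 − 13u^3 − 26u^2 + 36u + 72

Euclidean algorithm in ℚ[u]:
  u^4 + 5u^3 + 2u^2 − 20u − 24 = ((1/2)u + 4)(2u^3 − 6u^2 − 8u + 24) + (30u^2 − 120)
  2u^3 − 6u^2 − 8u + 24 = ((1/15)u − 1/5)(30u^2 − 120) + (0)
Last nonzero remainder: 30u^2 − 120. Dividing through by 30 gives the monic gcd u^2 − 4.
Then lcm(f, g) = f·g / gcd(f, g); expanding and making the result monic gives the answer.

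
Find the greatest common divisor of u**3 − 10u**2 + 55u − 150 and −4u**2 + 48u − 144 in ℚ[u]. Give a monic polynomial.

1

Euclidean algorithm in ℚ[u]:
  u**3 − 10u**2 + 55u − 150 = (−(1/4)u − 1/2)(−4u**2 + 48u − 144) + (43u − 222)
  −4u**2 + 48u − 144 = (−(4/43)u + 1176/1849)(43u − 222) + (−5184/1849)
  43u − 222 = (−(79507/5184)u + 68413/864)(−5184/1849) + (0)
The last nonzero remainder is the constant −5184/1849, so the polynomials are coprime and gcd = 1.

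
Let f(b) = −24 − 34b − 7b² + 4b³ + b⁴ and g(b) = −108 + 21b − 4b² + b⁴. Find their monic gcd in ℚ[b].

−12 + b + b²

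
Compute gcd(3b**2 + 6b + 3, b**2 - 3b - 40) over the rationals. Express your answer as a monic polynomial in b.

Euclidean algorithm in ℚ[b]:
  3b**2 + 6b + 3 = (3)(b**2 - 3b - 40) + (15b + 123)
  b**2 - 3b - 40 = ((1/15)b - 56/75)(15b + 123) + (1296/25)
  15b + 123 = ((125/432)b + 1025/432)(1296/25) + (0)
The last nonzero remainder is the constant 1296/25, so the polynomials are coprime and gcd = 1.

1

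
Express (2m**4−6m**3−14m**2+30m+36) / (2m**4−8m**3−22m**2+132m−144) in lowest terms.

Apply the Euclidean algorithm:
  2m**4−6m**3−14m**2+30m+36 = (2m**4−8m**3−22m**2+132m−144) + (2m**3+8m**2−102m+180)
  2m**4−8m**3−22m**2+132m−144 = (m−8)(2m**3+8m**2−102m+180) + (144m**2−864m+1296)
  2m**3+8m**2−102m+180 = ((1/72)m+5/36)(144m**2−864m+1296) + (0)
Last nonzero remainder: 144m**2−864m+1296. Dividing through by 144 gives the monic gcd m**2−6m+9.
Cancel m**2−6m+9 from numerator and denominator to get the reduced form.

(m**2+3m+2)/(m**2+2m−8)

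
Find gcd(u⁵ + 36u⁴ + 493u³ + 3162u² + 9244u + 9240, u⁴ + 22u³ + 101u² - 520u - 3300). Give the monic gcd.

u³ + 27u² + 236u + 660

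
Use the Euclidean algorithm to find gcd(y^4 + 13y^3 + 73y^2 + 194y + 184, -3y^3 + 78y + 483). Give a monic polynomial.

y^2 + 7y + 23

Euclidean algorithm in ℚ[y]:
  y^4 + 13y^3 + 73y^2 + 194y + 184 = (-(1/3)y - 13/3)(-3y^3 + 78y + 483) + (99y^2 + 693y + 2277)
  -3y^3 + 78y + 483 = (-(1/33)y + 7/33)(99y^2 + 693y + 2277) + (0)
Last nonzero remainder: 99y^2 + 693y + 2277. Dividing through by 99 gives the monic gcd y^2 + 7y + 23.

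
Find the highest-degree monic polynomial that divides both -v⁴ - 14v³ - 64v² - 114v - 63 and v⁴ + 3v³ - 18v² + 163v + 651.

Euclidean algorithm in ℚ[v]:
  -v⁴ - 14v³ - 64v² - 114v - 63 = (-1)(v⁴ + 3v³ - 18v² + 163v + 651) + (-11v³ - 82v² + 49v + 588)
  v⁴ + 3v³ - 18v² + 163v + 651 = (-(1/11)v + 49/121)(-11v³ - 82v² + 49v + 588) + ((2379/121)v² + (23790/121)v + 49959/121)
  -11v³ - 82v² + 49v + 588 = (-(1331/2379)v + 3388/2379)((2379/121)v² + (23790/121)v + 49959/121) + (0)
Last nonzero remainder: (2379/121)v² + (23790/121)v + 49959/121. Dividing through by 2379/121 gives the monic gcd v² + 10v + 21.

v² + 10v + 21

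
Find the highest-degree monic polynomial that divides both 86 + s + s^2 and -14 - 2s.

Apply the Euclidean algorithm:
  s^2 + s + 86 = (-(1/2)s + 3)(-2s - 14) + (128)
  -2s - 14 = (-(1/64)s - 7/64)(128) + (0)
The last nonzero remainder is the constant 128, so the polynomials are coprime and gcd = 1.

1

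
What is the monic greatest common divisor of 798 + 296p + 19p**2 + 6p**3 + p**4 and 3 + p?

Repeated division with remainder:
  p**4 + 6p**3 + 19p**2 + 296p + 798 = (p**3 + 3p**2 + 10p + 266)(p + 3) + (0)
The last nonzero remainder p + 3 is already monic.

3 + p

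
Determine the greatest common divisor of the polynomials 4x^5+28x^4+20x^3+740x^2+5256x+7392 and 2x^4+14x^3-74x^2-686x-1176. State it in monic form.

Repeated division with remainder:
  4x^5+28x^4+20x^3+740x^2+5256x+7392 = (2x)(2x^4+14x^3-74x^2-686x-1176) + (168x^3+2112x^2+7608x+7392)
  2x^4+14x^3-74x^2-686x-1176 = ((1/84)x-13/196)(168x^3+2112x^2+7608x+7392) + (-(1200/49)x^2-(13200/49)x-4800/7)
  168x^3+2112x^2+7608x+7392 = (-(343/50)x-539/50)(-(1200/49)x^2-(13200/49)x-4800/7) + (0)
Last nonzero remainder: -(1200/49)x^2-(13200/49)x-4800/7. Dividing through by -1200/49 gives the monic gcd x^2+11x+28.

x^2+11x+28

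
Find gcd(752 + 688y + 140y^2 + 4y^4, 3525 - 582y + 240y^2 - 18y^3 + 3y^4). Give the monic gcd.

Repeated division with remainder:
  4y^4 + 140y^2 + 688y + 752 = (4/3)(3y^4 - 18y^3 + 240y^2 - 582y + 3525) + (24y^3 - 180y^2 + 1464y - 3948)
  3y^4 - 18y^3 + 240y^2 - 582y + 3525 = ((1/8)y + 3/16)(24y^3 - 180y^2 + 1464y - 3948) + ((363/4)y^2 - 363y + 17061/4)
  24y^3 - 180y^2 + 1464y - 3948 = ((32/121)y - 112/121)((363/4)y^2 - 363y + 17061/4) + (0)
Last nonzero remainder: (363/4)y^2 - 363y + 17061/4. Dividing through by 363/4 gives the monic gcd y^2 - 4y + 47.

47 - 4y + y^2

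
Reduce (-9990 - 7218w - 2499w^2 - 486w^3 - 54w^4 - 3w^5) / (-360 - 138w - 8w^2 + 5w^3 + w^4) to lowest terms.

Repeated division with remainder:
  -3w^5 - 54w^4 - 486w^3 - 2499w^2 - 7218w - 9990 = (-3w - 39)(w^4 + 5w^3 - 8w^2 - 138w - 360) + (-315w^3 - 3225w^2 - 13680w - 24030)
  w^4 + 5w^3 - 8w^2 - 138w - 360 = (-(1/315)w + 22/1323)(-315w^3 - 3225w^2 - 13680w - 24030) + ((970/441)w^2 + (1940/147)w + 1940/49)
  -315w^3 - 3225w^2 - 13680w - 24030 = (-(27783/194)w - 117747/194)((970/441)w^2 + (1940/147)w + 1940/49) + (0)
Last nonzero remainder: (970/441)w^2 + (1940/147)w + 1940/49. Dividing through by 970/441 gives the monic gcd w^2 + 6w + 18.
Cancel w^2 + 6w + 18 from numerator and denominator to get the reduced form.

(-555 - 216w - 36w^2 - 3w^3)/(-20 - w + w^2)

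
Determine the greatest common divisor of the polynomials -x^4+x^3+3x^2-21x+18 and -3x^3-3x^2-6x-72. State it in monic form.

Euclidean algorithm in ℚ[x]:
  -x^4+x^3+3x^2-21x+18 = ((1/3)x-2/3)(-3x^3-3x^2-6x-72) + (3x^2-x-30)
  -3x^3-3x^2-6x-72 = (-x-4/3)(3x^2-x-30) + (-(112/3)x-112)
  3x^2-x-30 = (-(9/112)x+15/56)(-(112/3)x-112) + (0)
Last nonzero remainder: -(112/3)x-112. Dividing through by -112/3 gives the monic gcd x+3.

x+3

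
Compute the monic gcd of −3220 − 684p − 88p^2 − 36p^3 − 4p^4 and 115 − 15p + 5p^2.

Repeated division with remainder:
  −4p^4 − 36p^3 − 88p^2 − 684p − 3220 = (−(4/5)p^2 − (48/5)p − 28)(5p^2 − 15p + 115) + (0)
Last nonzero remainder: 5p^2 − 15p + 115. Dividing through by 5 gives the monic gcd p^2 − 3p + 23.

23 − 3p + p^2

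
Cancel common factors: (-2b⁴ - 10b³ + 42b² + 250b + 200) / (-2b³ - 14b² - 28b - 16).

Euclidean algorithm in ℚ[b]:
  -2b⁴ - 10b³ + 42b² + 250b + 200 = (b - 2)(-2b³ - 14b² - 28b - 16) + (42b² + 210b + 168)
  -2b³ - 14b² - 28b - 16 = (-(1/21)b - 2/21)(42b² + 210b + 168) + (0)
Last nonzero remainder: 42b² + 210b + 168. Dividing through by 42 gives the monic gcd b² + 5b + 4.
Cancel b² + 5b + 4 from numerator and denominator to get the reduced form.

(b² - 25)/(b + 2)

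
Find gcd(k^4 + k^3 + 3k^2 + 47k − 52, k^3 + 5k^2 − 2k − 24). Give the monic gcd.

By polynomial division,
  k^4 + k^3 + 3k^2 + 47k − 52 = (k − 4)(k^3 + 5k^2 − 2k − 24) + (25k^2 + 63k − 148)
  k^3 + 5k^2 − 2k − 24 = ((1/25)k + 62/625)(25k^2 + 63k − 148) + (−(1456/625)k − 5824/625)
  25k^2 + 63k − 148 = (−(15625/1456)k + 23125/1456)(−(1456/625)k − 5824/625) + (0)
Last nonzero remainder: −(1456/625)k − 5824/625. Dividing through by −1456/625 gives the monic gcd k + 4.

k + 4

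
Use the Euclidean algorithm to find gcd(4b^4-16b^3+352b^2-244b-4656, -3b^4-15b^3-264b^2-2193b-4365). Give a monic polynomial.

b^3+88b+291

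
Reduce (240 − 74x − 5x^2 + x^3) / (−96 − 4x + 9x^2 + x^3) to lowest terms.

(−10 + x)/(4 + x)

Repeated division with remainder:
  x^3 − 5x^2 − 74x + 240 = (x^3 + 9x^2 − 4x − 96) + (−14x^2 − 70x + 336)
  x^3 + 9x^2 − 4x − 96 = (−(1/14)x − 2/7)(−14x^2 − 70x + 336) + (0)
Last nonzero remainder: −14x^2 − 70x + 336. Dividing through by −14 gives the monic gcd x^2 + 5x − 24.
Cancel x^2 + 5x − 24 from numerator and denominator to get the reduced form.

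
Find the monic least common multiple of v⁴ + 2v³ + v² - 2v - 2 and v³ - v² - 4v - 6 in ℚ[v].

v⁵ - v⁴ - 5v³ - 5v² + 4v + 6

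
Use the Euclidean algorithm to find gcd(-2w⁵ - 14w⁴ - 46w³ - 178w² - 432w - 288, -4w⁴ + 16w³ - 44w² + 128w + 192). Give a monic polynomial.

w³ + 11w + 12

Repeated division with remainder:
  -2w⁵ - 14w⁴ - 46w³ - 178w² - 432w - 288 = ((1/2)w + 11/2)(-4w⁴ + 16w³ - 44w² + 128w + 192) + (-112w³ - 1232w - 1344)
  -4w⁴ + 16w³ - 44w² + 128w + 192 = ((1/28)w - 1/7)(-112w³ - 1232w - 1344) + (0)
Last nonzero remainder: -112w³ - 1232w - 1344. Dividing through by -112 gives the monic gcd w³ + 11w + 12.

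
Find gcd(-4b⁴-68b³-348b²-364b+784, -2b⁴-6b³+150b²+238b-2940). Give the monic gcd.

b²+14b+49

Repeated division with remainder:
  -4b⁴-68b³-348b²-364b+784 = (2)(-2b⁴-6b³+150b²+238b-2940) + (-56b³-648b²-840b+6664)
  -2b⁴-6b³+150b²+238b-2940 = ((1/28)b-15/49)(-56b³-648b²-840b+6664) + (-(900/49)b²-(1800/7)b-900)
  -56b³-648b²-840b+6664 = ((686/225)b-1666/225)(-(900/49)b²-(1800/7)b-900) + (0)
Last nonzero remainder: -(900/49)b²-(1800/7)b-900. Dividing through by -900/49 gives the monic gcd b²+14b+49.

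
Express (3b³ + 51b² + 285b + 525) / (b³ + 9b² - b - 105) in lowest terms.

(3b + 15)/(b - 3)

Apply the Euclidean algorithm:
  3b³ + 51b² + 285b + 525 = (3)(b³ + 9b² - b - 105) + (24b² + 288b + 840)
  b³ + 9b² - b - 105 = ((1/24)b - 1/8)(24b² + 288b + 840) + (0)
Last nonzero remainder: 24b² + 288b + 840. Dividing through by 24 gives the monic gcd b² + 12b + 35.
Cancel b² + 12b + 35 from numerator and denominator to get the reduced form.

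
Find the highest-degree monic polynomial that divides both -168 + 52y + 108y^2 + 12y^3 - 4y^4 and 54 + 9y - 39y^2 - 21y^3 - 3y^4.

-6 + y + 4y^2 + y^3

Apply the Euclidean algorithm:
  -4y^4 + 12y^3 + 108y^2 + 52y - 168 = (4/3)(-3y^4 - 21y^3 - 39y^2 + 9y + 54) + (40y^3 + 160y^2 + 40y - 240)
  -3y^4 - 21y^3 - 39y^2 + 9y + 54 = (-(3/40)y - 9/40)(40y^3 + 160y^2 + 40y - 240) + (0)
Last nonzero remainder: 40y^3 + 160y^2 + 40y - 240. Dividing through by 40 gives the monic gcd y^3 + 4y^2 + y - 6.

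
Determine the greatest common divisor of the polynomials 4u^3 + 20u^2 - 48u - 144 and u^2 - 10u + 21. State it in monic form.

By polynomial division,
  4u^3 + 20u^2 - 48u - 144 = (4u + 60)(u^2 - 10u + 21) + (468u - 1404)
  u^2 - 10u + 21 = ((1/468)u - 7/468)(468u - 1404) + (0)
Last nonzero remainder: 468u - 1404. Dividing through by 468 gives the monic gcd u - 3.

u - 3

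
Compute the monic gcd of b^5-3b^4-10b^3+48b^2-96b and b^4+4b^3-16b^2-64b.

b^3-16b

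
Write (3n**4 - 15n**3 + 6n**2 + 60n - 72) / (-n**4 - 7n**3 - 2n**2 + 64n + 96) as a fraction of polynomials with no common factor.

Apply the Euclidean algorithm:
  3n**4 - 15n**3 + 6n**2 + 60n - 72 = (-3)(-n**4 - 7n**3 - 2n**2 + 64n + 96) + (-36n**3 + 252n + 216)
  -n**4 - 7n**3 - 2n**2 + 64n + 96 = ((1/36)n + 7/36)(-36n**3 + 252n + 216) + (-9n**2 + 9n + 54)
  -36n**3 + 252n + 216 = (4n + 4)(-9n**2 + 9n + 54) + (0)
Last nonzero remainder: -9n**2 + 9n + 54. Dividing through by -9 gives the monic gcd n**2 - n - 6.
Cancel n**2 - n - 6 from numerator and denominator to get the reduced form.

(-3n**2 + 12n - 12)/(n**2 + 8n + 16)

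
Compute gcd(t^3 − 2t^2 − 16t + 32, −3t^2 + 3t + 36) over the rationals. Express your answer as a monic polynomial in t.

By polynomial division,
  t^3 − 2t^2 − 16t + 32 = (−(1/3)t + 1/3)(−3t^2 + 3t + 36) + (−5t + 20)
  −3t^2 + 3t + 36 = ((3/5)t + 9/5)(−5t + 20) + (0)
Last nonzero remainder: −5t + 20. Dividing through by −5 gives the monic gcd t − 4.

t − 4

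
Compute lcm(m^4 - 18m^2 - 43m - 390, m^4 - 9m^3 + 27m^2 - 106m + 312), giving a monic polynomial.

Euclidean algorithm in ℚ[m]:
  m^4 - 18m^2 - 43m - 390 = (m^4 - 9m^3 + 27m^2 - 106m + 312) + (9m^3 - 45m^2 + 63m - 702)
  m^4 - 9m^3 + 27m^2 - 106m + 312 = ((1/9)m - 4/9)(9m^3 - 45m^2 + 63m - 702) + (0)
Last nonzero remainder: 9m^3 - 45m^2 + 63m - 702. Dividing through by 9 gives the monic gcd m^3 - 5m^2 + 7m - 78.
Then lcm(f, g) = f·g / gcd(f, g); expanding and making the result monic gives the answer.

m^5 - 4m^4 - 18m^3 + 29m^2 - 218m + 1560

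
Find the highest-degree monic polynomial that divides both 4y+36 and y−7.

Repeated division with remainder:
  4y+36 = (4)(y−7) + (64)
  y−7 = ((1/64)y−7/64)(64) + (0)
The last nonzero remainder is the constant 64, so the polynomials are coprime and gcd = 1.

1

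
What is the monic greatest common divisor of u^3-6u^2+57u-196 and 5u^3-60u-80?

Euclidean algorithm in ℚ[u]:
  u^3-6u^2+57u-196 = (1/5)(5u^3-60u-80) + (-6u^2+69u-180)
  5u^3-60u-80 = (-(5/6)u-115/12)(-6u^2+69u-180) + ((1805/4)u-1805)
  -6u^2+69u-180 = (-(24/1805)u+36/361)((1805/4)u-1805) + (0)
Last nonzero remainder: (1805/4)u-1805. Dividing through by 1805/4 gives the monic gcd u-4.

u-4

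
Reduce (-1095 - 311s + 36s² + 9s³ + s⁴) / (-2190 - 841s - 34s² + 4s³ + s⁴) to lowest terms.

(-5 + s)/(-10 + s)

Apply the Euclidean algorithm:
  s⁴ + 9s³ + 36s² - 311s - 1095 = (s⁴ + 4s³ - 34s² - 841s - 2190) + (5s³ + 70s² + 530s + 1095)
  s⁴ + 4s³ - 34s² - 841s - 2190 = ((1/5)s - 2)(5s³ + 70s² + 530s + 1095) + (0)
Last nonzero remainder: 5s³ + 70s² + 530s + 1095. Dividing through by 5 gives the monic gcd s³ + 14s² + 106s + 219.
Cancel s³ + 14s² + 106s + 219 from numerator and denominator to get the reduced form.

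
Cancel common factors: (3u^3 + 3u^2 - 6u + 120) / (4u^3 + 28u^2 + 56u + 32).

Apply the Euclidean algorithm:
  3u^3 + 3u^2 - 6u + 120 = (3/4)(4u^3 + 28u^2 + 56u + 32) + (-18u^2 - 48u + 96)
  4u^3 + 28u^2 + 56u + 32 = (-(2/9)u - 26/27)(-18u^2 - 48u + 96) + ((280/9)u + 1120/9)
  -18u^2 - 48u + 96 = (-(81/140)u + 27/35)((280/9)u + 1120/9) + (0)
Last nonzero remainder: (280/9)u + 1120/9. Dividing through by 280/9 gives the monic gcd u + 4.
Cancel u + 4 from numerator and denominator to get the reduced form.

(3u^2 - 9u + 30)/(4u^2 + 12u + 8)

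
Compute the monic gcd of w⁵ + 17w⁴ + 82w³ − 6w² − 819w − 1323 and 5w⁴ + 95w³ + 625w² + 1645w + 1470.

w³ + 17w² + 91w + 147

Euclidean algorithm in ℚ[w]:
  w⁵ + 17w⁴ + 82w³ − 6w² − 819w − 1323 = ((1/5)w − 2/5)(5w⁴ + 95w³ + 625w² + 1645w + 1470) + (−5w³ − 85w² − 455w − 735)
  5w⁴ + 95w³ + 625w² + 1645w + 1470 = (−w − 2)(−5w³ − 85w² − 455w − 735) + (0)
Last nonzero remainder: −5w³ − 85w² − 455w − 735. Dividing through by −5 gives the monic gcd w³ + 17w² + 91w + 147.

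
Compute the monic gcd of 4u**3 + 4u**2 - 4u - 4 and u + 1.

Apply the Euclidean algorithm:
  4u**3 + 4u**2 - 4u - 4 = (4u**2 - 4)(u + 1) + (0)
The last nonzero remainder u + 1 is already monic.

u + 1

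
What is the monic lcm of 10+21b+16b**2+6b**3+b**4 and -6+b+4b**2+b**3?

-30-43b+4b**2+35b**3+25b**4+8b**5+b**6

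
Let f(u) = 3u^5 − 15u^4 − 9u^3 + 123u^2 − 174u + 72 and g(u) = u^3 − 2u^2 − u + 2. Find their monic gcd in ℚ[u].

u^2 − 3u + 2

Euclidean algorithm in ℚ[u]:
  3u^5 − 15u^4 − 9u^3 + 123u^2 − 174u + 72 = (3u^2 − 9u − 24)(u^3 − 2u^2 − u + 2) + (60u^2 − 180u + 120)
  u^3 − 2u^2 − u + 2 = ((1/60)u + 1/60)(60u^2 − 180u + 120) + (0)
Last nonzero remainder: 60u^2 − 180u + 120. Dividing through by 60 gives the monic gcd u^2 − 3u + 2.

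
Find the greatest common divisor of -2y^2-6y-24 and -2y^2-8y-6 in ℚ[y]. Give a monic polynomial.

Euclidean algorithm in ℚ[y]:
  -2y^2-6y-24 = (-2y^2-8y-6) + (2y-18)
  -2y^2-8y-6 = (-y-13)(2y-18) + (-240)
  2y-18 = (-(1/120)y+3/40)(-240) + (0)
The last nonzero remainder is the constant -240, so the polynomials are coprime and gcd = 1.

1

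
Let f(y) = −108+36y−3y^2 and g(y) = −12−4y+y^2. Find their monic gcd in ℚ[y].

By polynomial division,
  −3y^2+36y−108 = (−3)(y^2−4y−12) + (24y−144)
  y^2−4y−12 = ((1/24)y+1/12)(24y−144) + (0)
Last nonzero remainder: 24y−144. Dividing through by 24 gives the monic gcd y−6.

−6+y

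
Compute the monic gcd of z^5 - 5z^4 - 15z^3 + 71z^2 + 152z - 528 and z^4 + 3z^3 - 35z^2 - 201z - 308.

z^2 + 6z + 11

Apply the Euclidean algorithm:
  z^5 - 5z^4 - 15z^3 + 71z^2 + 152z - 528 = (z - 8)(z^4 + 3z^3 - 35z^2 - 201z - 308) + (44z^3 - 8z^2 - 1148z - 2992)
  z^4 + 3z^3 - 35z^2 - 201z - 308 = ((1/44)z + 35/484)(44z^3 - 8z^2 - 1148z - 2992) + (-(1008/121)z^2 - (6048/121)z - 1008/11)
  44z^3 - 8z^2 - 1148z - 2992 = (-(1331/252)z + 2057/63)(-(1008/121)z^2 - (6048/121)z - 1008/11) + (0)
Last nonzero remainder: -(1008/121)z^2 - (6048/121)z - 1008/11. Dividing through by -1008/121 gives the monic gcd z^2 + 6z + 11.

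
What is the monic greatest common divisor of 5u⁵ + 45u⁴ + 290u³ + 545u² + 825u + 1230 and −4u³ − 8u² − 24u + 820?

By polynomial division,
  5u⁵ + 45u⁴ + 290u³ + 545u² + 825u + 1230 = (−(5/4)u² − (35/4)u − 95/2)(−4u³ − 8u² − 24u + 820) + (980u² + 6860u + 40180)
  −4u³ − 8u² − 24u + 820 = (−(1/245)u + 1/49)(980u² + 6860u + 40180) + (0)
Last nonzero remainder: 980u² + 6860u + 40180. Dividing through by 980 gives the monic gcd u² + 7u + 41.

u² + 7u + 41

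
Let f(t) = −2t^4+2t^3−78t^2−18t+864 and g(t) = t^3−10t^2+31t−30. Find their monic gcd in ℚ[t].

t−3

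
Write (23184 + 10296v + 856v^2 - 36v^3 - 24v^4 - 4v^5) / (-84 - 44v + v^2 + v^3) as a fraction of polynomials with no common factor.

Apply the Euclidean algorithm:
  -4v^5 - 24v^4 - 36v^3 + 856v^2 + 10296v + 23184 = (-4v^2 - 20v - 192)(v^3 + v^2 - 44v - 84) + (-168v^2 + 168v + 7056)
  v^3 + v^2 - 44v - 84 = (-(1/168)v - 1/84)(-168v^2 + 168v + 7056) + (0)
Last nonzero remainder: -168v^2 + 168v + 7056. Dividing through by -168 gives the monic gcd v^2 - v - 42.
Cancel v^2 - v - 42 from numerator and denominator to get the reduced form.

(-552 - 232v - 28v^2 - 4v^3)/(2 + v)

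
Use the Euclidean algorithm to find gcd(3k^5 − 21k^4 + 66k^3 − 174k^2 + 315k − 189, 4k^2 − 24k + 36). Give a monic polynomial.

Apply the Euclidean algorithm:
  3k^5 − 21k^4 + 66k^3 − 174k^2 + 315k − 189 = ((3/4)k^3 − (3/4)k^2 + (21/4)k − 21/4)(4k^2 − 24k + 36) + (0)
Last nonzero remainder: 4k^2 − 24k + 36. Dividing through by 4 gives the monic gcd k^2 − 6k + 9.

k^2 − 6k + 9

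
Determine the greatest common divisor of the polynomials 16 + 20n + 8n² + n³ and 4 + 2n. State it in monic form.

By polynomial division,
  n³ + 8n² + 20n + 16 = ((1/2)n² + 3n + 4)(2n + 4) + (0)
Last nonzero remainder: 2n + 4. Dividing through by 2 gives the monic gcd n + 2.

2 + n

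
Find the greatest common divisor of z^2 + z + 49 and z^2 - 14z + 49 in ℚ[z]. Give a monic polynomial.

By polynomial division,
  z^2 + z + 49 = (z^2 - 14z + 49) + (15z)
  z^2 - 14z + 49 = ((1/15)z - 14/15)(15z) + (49)
  15z = ((15/49)z)(49) + (0)
The last nonzero remainder is the constant 49, so the polynomials are coprime and gcd = 1.

1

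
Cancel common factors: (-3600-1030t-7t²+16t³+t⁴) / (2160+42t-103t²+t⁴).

(10+t)/(-6+t)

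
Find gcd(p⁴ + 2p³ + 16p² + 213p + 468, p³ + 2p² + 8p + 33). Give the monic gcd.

Euclidean algorithm in ℚ[p]:
  p⁴ + 2p³ + 16p² + 213p + 468 = (p)(p³ + 2p² + 8p + 33) + (8p² + 180p + 468)
  p³ + 2p² + 8p + 33 = ((1/8)p - 41/16)(8p² + 180p + 468) + ((1643/4)p + 4929/4)
  8p² + 180p + 468 = ((32/1643)p + 624/1643)((1643/4)p + 4929/4) + (0)
Last nonzero remainder: (1643/4)p + 4929/4. Dividing through by 1643/4 gives the monic gcd p + 3.

p + 3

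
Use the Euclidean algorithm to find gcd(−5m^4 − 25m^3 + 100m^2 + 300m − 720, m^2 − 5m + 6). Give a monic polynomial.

m^2 − 5m + 6

By polynomial division,
  −5m^4 − 25m^3 + 100m^2 + 300m − 720 = (−5m^2 − 50m − 120)(m^2 − 5m + 6) + (0)
The last nonzero remainder m^2 − 5m + 6 is already monic.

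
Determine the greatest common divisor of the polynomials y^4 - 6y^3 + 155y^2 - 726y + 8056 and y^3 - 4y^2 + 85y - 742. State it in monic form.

Repeated division with remainder:
  y^4 - 6y^3 + 155y^2 - 726y + 8056 = (y - 2)(y^3 - 4y^2 + 85y - 742) + (62y^2 + 186y + 6572)
  y^3 - 4y^2 + 85y - 742 = ((1/62)y - 7/62)(62y^2 + 186y + 6572) + (0)
Last nonzero remainder: 62y^2 + 186y + 6572. Dividing through by 62 gives the monic gcd y^2 + 3y + 106.

y^2 + 3y + 106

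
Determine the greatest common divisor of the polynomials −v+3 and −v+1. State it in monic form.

1

Repeated division with remainder:
  −v+3 = (−v+1) + (2)
  −v+1 = (−(1/2)v+1/2)(2) + (0)
The last nonzero remainder is the constant 2, so the polynomials are coprime and gcd = 1.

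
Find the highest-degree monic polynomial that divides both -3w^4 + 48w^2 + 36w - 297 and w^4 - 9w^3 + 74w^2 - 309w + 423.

w^2 - 6w + 9

Repeated division with remainder:
  -3w^4 + 48w^2 + 36w - 297 = (-3)(w^4 - 9w^3 + 74w^2 - 309w + 423) + (-27w^3 + 270w^2 - 891w + 972)
  w^4 - 9w^3 + 74w^2 - 309w + 423 = (-(1/27)w - 1/27)(-27w^3 + 270w^2 - 891w + 972) + (51w^2 - 306w + 459)
  -27w^3 + 270w^2 - 891w + 972 = (-(9/17)w + 36/17)(51w^2 - 306w + 459) + (0)
Last nonzero remainder: 51w^2 - 306w + 459. Dividing through by 51 gives the monic gcd w^2 - 6w + 9.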